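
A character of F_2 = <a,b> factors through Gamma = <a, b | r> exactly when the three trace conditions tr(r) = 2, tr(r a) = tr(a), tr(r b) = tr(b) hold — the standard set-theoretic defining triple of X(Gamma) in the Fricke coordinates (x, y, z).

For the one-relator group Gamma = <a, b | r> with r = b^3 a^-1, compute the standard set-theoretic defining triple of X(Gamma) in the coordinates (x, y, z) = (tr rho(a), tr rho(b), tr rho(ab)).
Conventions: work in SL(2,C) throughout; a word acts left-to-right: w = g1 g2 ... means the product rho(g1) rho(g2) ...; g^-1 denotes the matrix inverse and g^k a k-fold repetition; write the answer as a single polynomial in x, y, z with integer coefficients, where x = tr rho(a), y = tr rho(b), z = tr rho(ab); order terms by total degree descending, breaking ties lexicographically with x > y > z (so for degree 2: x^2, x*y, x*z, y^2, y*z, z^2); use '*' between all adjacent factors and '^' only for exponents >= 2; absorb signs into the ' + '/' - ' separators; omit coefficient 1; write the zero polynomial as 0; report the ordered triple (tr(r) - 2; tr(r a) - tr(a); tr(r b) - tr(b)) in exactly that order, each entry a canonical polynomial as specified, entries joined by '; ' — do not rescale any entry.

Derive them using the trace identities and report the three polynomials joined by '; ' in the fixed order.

so tr(b^2) = tr(b) tr(b) - tr(1) = y^2 - 2
so tr(b^3) = tr(b) tr(b^2) - tr(b) = y^3 - 3*y
tr(a b^2) = tr(b) tr(a b) - tr(a) = y*z - x
reduce: tr(b^3 a) = tr(b) tr(a b^2) - tr(a b) = y^2*z - x*y - z
so tr(b^3 a^-1) = tr(b^3) tr(a) - tr(b^3 a) = x*y^3 - y^2*z - 2*x*y + z
so tr(b^4) = tr(b) tr(b^3) - tr(b^2) = y^4 - 4*y^2 + 2
tr(b^4 a) = tr(b) tr(b a b^2) - tr(b a b) = y^3*z - x*y^2 - 2*y*z + x
tr(b^3 a^-1 b) = tr(b^4) tr(a) - tr(b^4 a) = x*y^4 - y^3*z - 3*x*y^2 + 2*y*z + x
assemble the triple (tr(r) - 2; tr(r a) - x; tr(r b) - y)

x*y^3 - y^2*z - 2*x*y + z - 2; y^3 - x - 3*y; x*y^4 - y^3*z - 3*x*y^2 + 2*y*z + x - y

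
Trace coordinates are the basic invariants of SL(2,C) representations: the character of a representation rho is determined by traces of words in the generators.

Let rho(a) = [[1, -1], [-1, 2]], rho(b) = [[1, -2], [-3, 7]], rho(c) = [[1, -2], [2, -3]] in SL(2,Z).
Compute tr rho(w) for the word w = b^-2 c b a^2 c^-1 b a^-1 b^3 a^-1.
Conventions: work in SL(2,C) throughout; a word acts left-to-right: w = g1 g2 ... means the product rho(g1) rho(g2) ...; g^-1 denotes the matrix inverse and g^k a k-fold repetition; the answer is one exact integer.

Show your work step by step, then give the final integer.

896388

rho(b^-1) = [[7, 2], [3, 1]]
... * rho(b^-1) = [[7, 2], [3, 1]]  ->  [[55, 16], [24, 7]]
... * rho(c) = [[1, -2], [2, -3]]  ->  [[87, -158], [38, -69]]
... * rho(b) = [[1, -2], [-3, 7]]  ->  [[561, -1280], [245, -559]]
... * rho(a) = [[1, -1], [-1, 2]]  ->  [[1841, -3121], [804, -1363]]
... * rho(a) = [[1, -1], [-1, 2]]  ->  [[4962, -8083], [2167, -3530]]
... * rho(c^-1) = [[-3, 2], [-2, 1]]  ->  [[1280, 1841], [559, 804]]
... * rho(b) = [[1, -2], [-3, 7]]  ->  [[-4243, 10327], [-1853, 4510]]
... * rho(a^-1) = [[2, 1], [1, 1]]  ->  [[1841, 6084], [804, 2657]]
... * rho(b) = [[1, -2], [-3, 7]]  ->  [[-16411, 38906], [-7167, 16991]]
... * rho(b) = [[1, -2], [-3, 7]]  ->  [[-133129, 305164], [-58140, 133271]]
... * rho(b) = [[1, -2], [-3, 7]]  ->  [[-1048621, 2402406], [-457953, 1049177]]
... * rho(a^-1) = [[2, 1], [1, 1]]  ->  [[305164, 1353785], [133271, 591224]]
tr = 305164 + 591224 = 896388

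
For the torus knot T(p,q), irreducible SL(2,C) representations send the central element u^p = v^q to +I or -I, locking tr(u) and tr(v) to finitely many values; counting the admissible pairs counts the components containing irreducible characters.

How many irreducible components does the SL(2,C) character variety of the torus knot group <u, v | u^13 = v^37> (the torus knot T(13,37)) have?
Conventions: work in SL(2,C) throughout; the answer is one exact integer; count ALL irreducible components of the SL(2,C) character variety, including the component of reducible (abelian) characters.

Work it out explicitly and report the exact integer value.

For T(13,37): irreducibility forces the central element u^13 = v^37 to one of +I, -I.
This locks tr(u) to 2*cos(pi*alpha/13), alpha in 1..12, and tr(v) to 2*cos(pi*beta/37), beta in 1..36, on each component of irreducible characters.
u^13 = (-1)^alpha I and v^37 = (-1)^beta I must agree, so alpha and beta have equal parity.
count pairs: odd alpha (6 choices) x odd beta (18), plus even alpha (6) x even beta (18): 6*18 + 6*18 = 216.
That is 216 components of irreducible characters, and with the reducible (abelian) component the total is 217.

217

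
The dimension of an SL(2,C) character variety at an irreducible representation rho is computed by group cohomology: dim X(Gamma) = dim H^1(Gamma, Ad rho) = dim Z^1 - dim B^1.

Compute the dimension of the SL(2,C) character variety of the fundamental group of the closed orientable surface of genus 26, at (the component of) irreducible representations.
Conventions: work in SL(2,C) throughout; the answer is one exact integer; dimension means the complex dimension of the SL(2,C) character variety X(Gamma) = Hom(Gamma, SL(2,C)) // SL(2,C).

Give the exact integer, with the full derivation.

Gamma = pi_1(Sigma_26) = < a_1, b_1, ..., a_26, b_26 | prod [a_i, b_i] > has 2g = 52 generators and 1 relator.
Before the relator condition, cocycle space has dim 3*52 = 156.
H^2 = coker(d_2) is dual to H^0 = 0 at irreducible rho (Poincare duality), so d_2 is onto: dim Z^1 = 153.
As always at irreducible rho, dim B^1 = 3.
dim X = dim H^1 = 153 - 3 = 150.

150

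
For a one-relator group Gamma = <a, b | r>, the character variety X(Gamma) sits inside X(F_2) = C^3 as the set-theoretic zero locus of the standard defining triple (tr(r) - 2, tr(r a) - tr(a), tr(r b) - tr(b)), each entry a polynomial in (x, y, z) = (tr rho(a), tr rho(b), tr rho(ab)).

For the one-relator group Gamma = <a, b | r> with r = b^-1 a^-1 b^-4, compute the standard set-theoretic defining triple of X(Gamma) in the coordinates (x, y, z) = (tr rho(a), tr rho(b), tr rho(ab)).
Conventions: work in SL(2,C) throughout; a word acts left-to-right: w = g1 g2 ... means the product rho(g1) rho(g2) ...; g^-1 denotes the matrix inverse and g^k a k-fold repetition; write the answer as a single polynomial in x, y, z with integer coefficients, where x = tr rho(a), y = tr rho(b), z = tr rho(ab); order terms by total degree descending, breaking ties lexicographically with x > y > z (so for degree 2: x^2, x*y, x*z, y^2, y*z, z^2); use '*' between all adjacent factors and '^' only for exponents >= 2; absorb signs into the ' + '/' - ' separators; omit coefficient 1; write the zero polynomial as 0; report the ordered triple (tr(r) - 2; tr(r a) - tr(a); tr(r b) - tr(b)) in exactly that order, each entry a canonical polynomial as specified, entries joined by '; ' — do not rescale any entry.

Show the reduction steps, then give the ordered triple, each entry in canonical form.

trace(b^-1) = trace(b) = y
trace(b^-2) = trace(b^-1)*trace(b) - trace(1) = y^2 - 2
reduce: trace(b^-3) = trace(b^-2)*trace(b) - trace(b^-1) = y^3 - 3*y
trace(b^-4) = trace(b^-3)*trace(b) - trace(b^-2) = y^4 - 4*y^2 + 2
so trace(a b^-1) = trace(a)*trace(b) - trace(a b) = x*y - z
trace(a b^-2) = trace(a b^-1)*trace(b) - trace(a) = x*y^2 - y*z - x
so trace(b^-2 a b^-1) = trace(a b^-2)*trace(b) - trace(a b^-1) = x*y^3 - y^2*z - 2*x*y + z
so trace(b^-4 a) = trace(b^-2 a b^-1)*trace(b) - trace(b^-2 a) = x*y^4 - y^3*z - 3*x*y^2 + 2*y*z + x
trace(b^-1 a^-1 b^-3) = trace(b^-4)*trace(a) - trace(b^-4 a) = y^3*z - x*y^2 - 2*y*z + x
reduce: trace(b^-1 a^-1 b^-1) = trace(a^-1 b^-1)*trace(b) - trace(a^-1) = y*z - x
reduce: trace(b^-1 a^-1 b^-2) = trace(b^-1 a^-1 b^-1)*trace(b) - trace(b^-1 a^-1) = y^2*z - x*y - z
so trace(b^-1 a^-1 b^-4) = trace(b^-1 a^-1 b^-3)*trace(b) - trace(b^-1 a^-1 b^-2) = y^4*z - x*y^3 - 3*y^2*z + 2*x*y + z
trace(a b a) = trace(a)*trace(b a) - trace(b) = x*z - y
trace(a b a b) = trace(b a)*trace(b a) - trace(1) = z^2 - 2
reduce: trace(b^-1 a b a) = trace(a b a)*trace(b) - trace(a b a b) = x*y*z - y^2 - z^2 + 2
trace(b^-2 a b a) = trace(b^-1 a b a)*trace(b) - trace(b^-1 a b a b) = x*y^2*z - y^3 - y*z^2 - x*z + 3*y
trace(b^-1 a b a b^-2) = trace(b^-2 a b a)*trace(b) - trace(b^-2 a b a b) = x*y^3*z - y^4 - y^2*z^2 - 2*x*y*z + 4*y^2 + z^2 - 2
so trace(b^-4 a b a) = trace(b^-1 a b a b^-2)*trace(b) - trace(b^-1 a b a b^-1) = x*y^4*z - y^5 - y^3*z^2 - 3*x*y^2*z + 5*y^3 + 2*y*z^2 + x*z - 5*y
so trace(a^-1 b^-4 a b) = trace(b^-4 a b)*trace(a) - trace(b^-4 a b a) = -x*y^4*z + x^2*y^3 + y^5 + y^3*z^2 + 2*x*y^2*z - 2*x^2*y - 5*y^3 - 2*y*z^2 + 5*y
trace(b^-1 a^-1 b^-4 a) = trace(a^-1 b^-4 a)*trace(b) - trace(a^-1 b^-4 a b) = x*y^4*z - x^2*y^3 - y^3*z^2 - 2*x*y^2*z + 2*x^2*y + y^3 + 2*y*z^2 - 3*y
assemble the triple (trace(r) - 2; trace(r a) - x; trace(r b) - y)

y^4*z - x*y^3 - 3*y^2*z + 2*x*y + z - 2; x*y^4*z - x^2*y^3 - y^3*z^2 - 2*x*y^2*z + 2*x^2*y + y^3 + 2*y*z^2 - x - 3*y; y^3*z - x*y^2 - 2*y*z + x - y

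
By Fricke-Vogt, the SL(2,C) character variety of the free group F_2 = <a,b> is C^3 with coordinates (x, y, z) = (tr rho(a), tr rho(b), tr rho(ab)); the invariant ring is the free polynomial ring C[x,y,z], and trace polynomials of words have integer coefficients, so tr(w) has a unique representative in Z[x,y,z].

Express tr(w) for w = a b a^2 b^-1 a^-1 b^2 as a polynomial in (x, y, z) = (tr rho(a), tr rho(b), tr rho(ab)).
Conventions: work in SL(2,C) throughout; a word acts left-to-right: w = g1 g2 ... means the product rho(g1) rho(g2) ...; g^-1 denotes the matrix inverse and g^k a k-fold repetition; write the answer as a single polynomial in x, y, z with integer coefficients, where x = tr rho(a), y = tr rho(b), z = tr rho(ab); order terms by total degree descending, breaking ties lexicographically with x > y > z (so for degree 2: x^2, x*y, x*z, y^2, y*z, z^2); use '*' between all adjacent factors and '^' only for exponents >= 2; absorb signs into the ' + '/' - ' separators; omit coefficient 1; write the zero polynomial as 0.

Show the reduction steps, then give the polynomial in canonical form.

tr(b a b a) = tr(a b) tr(a b) - tr(1)   [split at a repeated a] = z^2 - 2
use: tr(b a b) = tr(b) tr(a b) - tr(a)   [square of b] = y*z - x
tr(b a b a^2) = tr(a) tr(b a b a) - tr(b a b)   [square of a] = x*z^2 - y*z - x
use: tr(a b a^3 b) = tr(a) tr(b a b a^2) - tr(b a b a)   [square of a] = x^2*z^2 - x*y*z - x^2 - z^2 + 2
tr(b a^2) = tr(a) tr(b a) - tr(b)   [square of a] = x*z - y
apply: tr(a^2 b a) = tr(a) tr(b a^2) - tr(b a)   [square of a] = x^2*z - x*y - z
tr(a b a^3) = tr(a) tr(a^2 b a) - tr(a^2 b)   [square of a] = x^3*z - x^2*y - 2*x*z + y
use: tr(a b^2 a b a^2) = tr(b) tr(a b a^3 b) - tr(a b a^3)   [square of b] = x^2*y*z^2 - x^3*z - x*y^2*z - y*z^2 + 2*x*z + y
tr(a b a b a b) = tr(b a b a) tr(b a) - tr(a b)   [split at a repeated b] = z^3 - 3*z
tr(b a b^2 a b a) = tr(b) tr(a b a b a b) - tr(a b a b a)   [square of b] = y*z^3 - x*z^2 - 2*y*z + x
use: tr(a b^2 a b) = tr(b) tr(a b a b) - tr(a b a)   [square of b] = y*z^2 - x*z - y
tr(b^2) = tr(b) tr(b) - tr(1)   [square of b] = y^2 - 2
tr(a b^2 a) = tr(a) tr(b^2 a) - tr(b^2)   [square of a] = x*y*z - x^2 - y^2 + 2
tr(b a b^2 a b) = tr(b) tr(a b^2 a b) - tr(a b^2 a)   [square of b] = y^2*z^2 - 2*x*y*z + x^2 - 2
tr(a b^2 a b a^2 b) = tr(a) tr(b a b^2 a b a) - tr(b a b^2 a b)   [square of a] = x*y*z^3 - x^2*z^2 - y^2*z^2 + 2
tr(b^2 a b a^2 b^-1 a) = tr(a b^2 a b a^2) tr(b) - tr(a b^2 a b a^2 b)   [inverse elimination on b] = x^2*y^2*z^2 - x^3*y*z - x*y^3*z - x*y*z^3 + x^2*z^2 + 2*x*y*z + y^2 - 2
tr(a b a^2 b^-1 a^-1 b^2) = tr(b^2 a b a^2 b^-1) tr(a) - tr(b^2 a b a^2 b^-1 a)   [inverse elimination on a] = -x^2*y^2*z^2 + x^3*y*z + x*y^3*z + x*y*z^3 - 3*x*y*z - x^2 - y^2 + 2

-x^2*y^2*z^2 + x^3*y*z + x*y^3*z + x*y*z^3 - 3*x*y*z - x^2 - y^2 + 2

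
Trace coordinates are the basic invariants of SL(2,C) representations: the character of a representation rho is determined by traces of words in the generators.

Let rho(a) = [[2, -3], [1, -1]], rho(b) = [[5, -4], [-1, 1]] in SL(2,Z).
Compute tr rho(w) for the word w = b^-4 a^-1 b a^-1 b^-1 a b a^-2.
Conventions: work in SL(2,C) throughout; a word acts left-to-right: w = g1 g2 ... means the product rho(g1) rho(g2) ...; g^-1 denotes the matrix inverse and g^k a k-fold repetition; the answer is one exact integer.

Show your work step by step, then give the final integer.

-509700

rho(b^-1) = [[1, 4], [1, 5]]
... * rho(b^-1) = [[1, 4], [1, 5]]  ->  [[5, 24], [6, 29]]
... * rho(b^-1) = [[1, 4], [1, 5]]  ->  [[29, 140], [35, 169]]
... * rho(b^-1) = [[1, 4], [1, 5]]  ->  [[169, 816], [204, 985]]
... * rho(a^-1) = [[-1, 3], [-1, 2]]  ->  [[-985, 2139], [-1189, 2582]]
... * rho(b) = [[5, -4], [-1, 1]]  ->  [[-7064, 6079], [-8527, 7338]]
... * rho(a^-1) = [[-1, 3], [-1, 2]]  ->  [[985, -9034], [1189, -10905]]
... * rho(b^-1) = [[1, 4], [1, 5]]  ->  [[-8049, -41230], [-9716, -49769]]
... * rho(a) = [[2, -3], [1, -1]]  ->  [[-57328, 65377], [-69201, 78917]]
... * rho(b) = [[5, -4], [-1, 1]]  ->  [[-352017, 294689], [-424922, 355721]]
... * rho(a^-1) = [[-1, 3], [-1, 2]]  ->  [[57328, -466673], [69201, -563324]]
... * rho(a^-1) = [[-1, 3], [-1, 2]]  ->  [[409345, -761362], [494123, -919045]]
tr = 409345 + -919045 = -509700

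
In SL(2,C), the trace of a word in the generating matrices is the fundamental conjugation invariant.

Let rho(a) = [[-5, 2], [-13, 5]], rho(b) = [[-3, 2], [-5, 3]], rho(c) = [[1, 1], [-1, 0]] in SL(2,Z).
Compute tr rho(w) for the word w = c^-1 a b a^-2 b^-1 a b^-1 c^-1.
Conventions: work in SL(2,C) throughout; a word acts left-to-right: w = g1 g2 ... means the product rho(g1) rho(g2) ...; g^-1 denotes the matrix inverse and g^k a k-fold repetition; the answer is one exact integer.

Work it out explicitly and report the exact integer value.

rho(c^-1) = [[0, -1], [1, 1]]
... * rho(a) = [[-5, 2], [-13, 5]]  ->  [[13, -5], [-18, 7]]
... * rho(b) = [[-3, 2], [-5, 3]]  ->  [[-14, 11], [19, -15]]
... * rho(a^-1) = [[5, -2], [13, -5]]  ->  [[73, -27], [-100, 37]]
... * rho(a^-1) = [[5, -2], [13, -5]]  ->  [[14, -11], [-19, 15]]
... * rho(b^-1) = [[3, -2], [5, -3]]  ->  [[-13, 5], [18, -7]]
... * rho(a) = [[-5, 2], [-13, 5]]  ->  [[0, -1], [1, 1]]
... * rho(b^-1) = [[3, -2], [5, -3]]  ->  [[-5, 3], [8, -5]]
... * rho(c^-1) = [[0, -1], [1, 1]]  ->  [[3, 8], [-5, -13]]
tr = 3 + -13 = -10

-10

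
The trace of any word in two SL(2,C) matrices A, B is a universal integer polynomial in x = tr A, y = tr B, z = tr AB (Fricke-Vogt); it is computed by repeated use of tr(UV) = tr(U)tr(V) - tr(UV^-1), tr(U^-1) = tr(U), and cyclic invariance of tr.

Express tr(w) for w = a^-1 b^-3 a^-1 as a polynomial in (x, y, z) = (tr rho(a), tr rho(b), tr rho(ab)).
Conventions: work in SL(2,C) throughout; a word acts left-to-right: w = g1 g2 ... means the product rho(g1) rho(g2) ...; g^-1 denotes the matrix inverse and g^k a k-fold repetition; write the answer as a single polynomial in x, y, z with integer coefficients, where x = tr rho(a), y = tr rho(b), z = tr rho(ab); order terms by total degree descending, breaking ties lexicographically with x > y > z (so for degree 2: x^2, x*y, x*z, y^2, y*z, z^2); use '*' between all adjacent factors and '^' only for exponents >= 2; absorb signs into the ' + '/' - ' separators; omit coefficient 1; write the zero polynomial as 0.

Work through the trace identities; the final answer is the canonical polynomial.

use: tr(b^-1) = tr(b) = y
apply: tr(b^-1 a) = tr(a) * tr(b) - tr(a b) = x*y - z
use: tr(b^-1 a^-1) = tr(b^-1) * tr(a) - tr(b^-1 a) = z
tr(b^-2 a^-1) = tr(b^-1 a^-1) * tr(b) - tr(b^-1 a^-1 b) = y*z - x
tr(b^-2) = tr(b^-1) * tr(b) - tr(1) = y^2 - 2
apply: tr(a^-2 b^-2) = tr(b^-2 a^-1) * tr(a) - tr(b^-2) = x*y*z - x^2 - y^2 + 2
tr(a^-2) = tr(a^-1) * tr(a) - tr(1) = x^2 - 2
use: tr(a^-2 b) = tr(a^-1 b) * tr(a) - tr(a^-1 b a) = x^2*y - x*z - y
tr(a^-2 b^-1) = tr(a^-2) * tr(b) - tr(a^-2 b) = x*z - y
tr(a^-1 b^-3 a^-1) = tr(a^-2 b^-2) * tr(b) - tr(a^-2 b^-1) = x*y^2*z - x^2*y - y^3 - x*z + 3*y

x*y^2*z - x^2*y - y^3 - x*z + 3*y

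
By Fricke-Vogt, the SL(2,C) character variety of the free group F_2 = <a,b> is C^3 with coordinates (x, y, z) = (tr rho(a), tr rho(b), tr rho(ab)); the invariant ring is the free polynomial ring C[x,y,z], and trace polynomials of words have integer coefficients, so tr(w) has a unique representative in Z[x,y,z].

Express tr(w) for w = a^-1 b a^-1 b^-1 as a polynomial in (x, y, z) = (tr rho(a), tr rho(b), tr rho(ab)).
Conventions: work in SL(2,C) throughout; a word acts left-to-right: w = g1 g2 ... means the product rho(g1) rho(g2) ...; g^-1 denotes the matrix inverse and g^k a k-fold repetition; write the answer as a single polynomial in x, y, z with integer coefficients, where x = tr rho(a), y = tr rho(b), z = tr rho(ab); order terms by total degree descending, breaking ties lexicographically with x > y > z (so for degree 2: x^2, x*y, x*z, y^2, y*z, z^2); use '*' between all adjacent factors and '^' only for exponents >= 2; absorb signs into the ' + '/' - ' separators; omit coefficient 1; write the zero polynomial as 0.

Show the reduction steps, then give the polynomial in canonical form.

x*y*z - y^2 - z^2 + 2

and trace(a^-1) = trace(a) = x
next, trace(b a b) = trace(b)*trace(a b) - trace(a)   [square of b] = y*z - x
trace(b a b a) = trace(b a)*trace(b a) - trace(1)   [split at a repeated b] = z^2 - 2
trace(a^-1 b a b) = trace(b a b)*trace(a) - trace(b a b a)   [inverse elimination on a] = x*y*z - x^2 - z^2 + 2
and trace(b^-1 a^-1 b a) = trace(a^-1 b a)*trace(b) - trace(a^-1 b a b)   [inverse elimination on b] = -x*y*z + x^2 + y^2 + z^2 - 2
next, trace(a^-1 b a^-1 b^-1) = trace(b^-1 a^-1 b)*trace(a) - trace(b^-1 a^-1 b a)   [inverse elimination on a] = x*y*z - y^2 - z^2 + 2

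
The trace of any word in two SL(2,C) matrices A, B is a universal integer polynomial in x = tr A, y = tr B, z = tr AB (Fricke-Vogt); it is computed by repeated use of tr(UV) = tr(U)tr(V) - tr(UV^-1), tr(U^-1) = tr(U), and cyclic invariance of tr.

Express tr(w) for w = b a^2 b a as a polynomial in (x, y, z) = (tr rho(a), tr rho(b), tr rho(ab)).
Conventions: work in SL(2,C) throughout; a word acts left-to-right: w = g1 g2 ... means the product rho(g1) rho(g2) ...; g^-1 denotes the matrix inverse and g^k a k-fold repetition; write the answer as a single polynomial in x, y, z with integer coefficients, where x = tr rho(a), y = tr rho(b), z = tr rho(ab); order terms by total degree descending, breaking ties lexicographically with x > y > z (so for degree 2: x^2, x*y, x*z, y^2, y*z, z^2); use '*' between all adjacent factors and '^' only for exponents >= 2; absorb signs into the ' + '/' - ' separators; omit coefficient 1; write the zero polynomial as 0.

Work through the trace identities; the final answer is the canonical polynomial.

tr(b a b a) = tr(a b) * tr(a b) - tr(1)   [split at repeated a] = z^2 - 2
tr(b a b) = tr(b) * tr(a b) - tr(a) = y*z - x
tr(b a^2 b a) = tr(a) * tr(b a b a) - tr(b a b) = x*z^2 - y*z - x

x*z^2 - y*z - x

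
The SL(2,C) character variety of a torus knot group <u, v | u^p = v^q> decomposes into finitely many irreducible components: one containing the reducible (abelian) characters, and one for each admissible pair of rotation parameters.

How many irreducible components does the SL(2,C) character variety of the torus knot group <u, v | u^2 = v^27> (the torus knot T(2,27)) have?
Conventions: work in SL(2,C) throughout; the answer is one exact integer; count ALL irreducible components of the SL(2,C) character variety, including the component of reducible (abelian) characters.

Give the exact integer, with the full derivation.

For T(2,27): irreducibility forces the central element u^2 = v^27 to one of +I, -I.
So on each irreducible component the traces are pinned: tr(u) = 2*cos(pi*alpha/2) with 1 <= alpha <= 1, tr(v) = 2*cos(pi*beta/27) with 1 <= beta <= 26.
The two central values (-1)^alpha I and (-1)^beta I must be the same matrix, so alpha and beta share a parity.
count pairs: odd alpha (1 choices) x odd beta (13), plus even alpha (0) x even beta (13): 1*13 + 0*13 = 13.
That is 13 components of irreducible characters, and with the reducible (abelian) component the total is 14.

14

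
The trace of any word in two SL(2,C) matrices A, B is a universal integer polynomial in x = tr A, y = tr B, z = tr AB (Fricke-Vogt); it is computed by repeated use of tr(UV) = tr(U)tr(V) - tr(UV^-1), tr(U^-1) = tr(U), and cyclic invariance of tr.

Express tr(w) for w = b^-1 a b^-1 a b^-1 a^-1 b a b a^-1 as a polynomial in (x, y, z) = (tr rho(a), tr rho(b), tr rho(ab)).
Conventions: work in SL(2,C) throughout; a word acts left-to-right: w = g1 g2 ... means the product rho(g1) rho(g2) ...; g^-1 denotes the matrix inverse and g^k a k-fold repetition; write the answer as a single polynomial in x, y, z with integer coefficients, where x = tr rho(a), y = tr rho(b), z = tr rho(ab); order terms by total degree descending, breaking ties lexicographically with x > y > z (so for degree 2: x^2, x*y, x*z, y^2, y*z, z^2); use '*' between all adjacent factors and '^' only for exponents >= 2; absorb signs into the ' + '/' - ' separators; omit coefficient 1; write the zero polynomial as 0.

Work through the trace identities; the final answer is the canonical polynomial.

x^3*y^3*z^2 - 2*x^4*y^2*z - x^2*y^4*z - 3*x^2*y^2*z^3 + x^5*y + x^3*y^3 + 4*x^3*y*z^2 + 2*x*y^3*z^2 + 3*x*y*z^4 - x^4*z + 3*x^2*y^2*z - 2*x^2*z^3 - y^2*z^3 - z^5 - 4*x^3*y - 9*x*y*z^2 + 5*x^2*z + y^2*z + 5*z^3 + x*y - 5*z

next, trace(a^2) = trace(a) * trace(a) - trace(1)   [square of a] = x^2 - 2
trace(a^3) = trace(a) * trace(a^2) - trace(a)   [square of a] = x^3 - 3*x
next, trace(a b a) = trace(a) * trace(b a) - trace(b)   [square of a] = x*z - y
next, trace(a^3 b) = trace(a) * trace(a b a) - trace(a b)   [square of a] = x^2*z - x*y - z
next, trace(a b^-1 a^2) = trace(a^3) * trace(b) - trace(a^3 b)   [inverse elimination on b] = x^3*y - x^2*z - 2*x*y + z
trace(a^2 b a^2) = trace(a) * trace(a^2 b a) - trace(a^2 b)   [square of a] = x^3*z - x^2*y - 2*x*z + y
trace(b a b a) = trace(a b) * trace(a b) - trace(1)   [split at a repeated a] = z^2 - 2
and trace(b a b) = trace(b) * trace(a b) - trace(a)   [square of b] = y*z - x
trace(b a^2 b a) = trace(a) * trace(b a b a) - trace(b a b)   [square of a] = x*z^2 - y*z - x
trace(b a^2 b) = trace(b) * trace(a^2 b) - trace(a^2)   [square of b] = x*y*z - x^2 - y^2 + 2
trace(a^2 b a^2 b) = trace(a) * trace(b a^2 b a) - trace(b a^2 b)   [square of a] = x^2*z^2 - 2*x*y*z + y^2 - 2
trace(a b^-1 a^2 b a) = trace(a^2 b a^2) * trace(b) - trace(a^2 b a^2 b)   [inverse elimination on b] = x^3*y*z - x^2*y^2 - x^2*z^2 + 2
trace(a^2 b a b a) = trace(a) * trace(b a b a^2) - trace(b a b a)   [square of a] = x^2*z^2 - x*y*z - x^2 - z^2 + 2
trace(b a b a b a) = trace(b a) * trace(b a b a) - trace(b^-1 a^-1)   [split at a repeated b] = z^3 - 3*z
next, trace(b a b a b) = trace(b) * trace(a b a b) - trace(a b a)   [square of b] = y*z^2 - x*z - y
trace(a^2 b a b a b) = trace(a) * trace(b a b a b a) - trace(b a b a b)   [square of a] = x*z^3 - y*z^2 - 2*x*z + y
next, trace(a b^-1 a^2 b a b) = trace(a^2 b a b a) * trace(b) - trace(a^2 b a b a b)   [inverse elimination on b] = x^2*y*z^2 - x*y^2*z - x*z^3 - x^2*y + 2*x*z + y
trace(b^-1 a b^-1 a^2 b a) = trace(a b^-1 a^2 b a) * trace(b) - trace(a b^-1 a^2 b a b)   [inverse elimination on b] = x^3*y^2*z - x^2*y^3 - 2*x^2*y*z^2 + x*y^2*z + x*z^3 + x^2*y - 2*x*z + y
and trace(a b a^-1 b^-1 a b^-1 a) = trace(b^-1 a b^-1 a^2 b) * trace(a) - trace(b^-1 a b^-1 a^2 b a)   [inverse elimination on a] = -x^3*y^2*z + x^4*y + x^2*y^3 + 2*x^2*y*z^2 - x^3*z - x*y^2*z - x*z^3 - 3*x^2*y + 3*x*z - y
trace(a^3 b a b a) = trace(a) * trace(a^2 b a b a) - trace(a^2 b a b)   [square of a] = x^3*z^2 - x^2*y*z - x^3 - 2*x*z^2 + y*z + 3*x
next, trace(a^3 b a b a b) = trace(a) * trace(b a b a b a^2) - trace(b a b a b a)   [square of a] = x^2*z^3 - x*y*z^2 - 2*x^2*z - z^3 + x*y + 3*z
trace(b^-1 a^3 b a b a) = trace(a^3 b a b a) * trace(b) - trace(a^3 b a b a b)   [inverse elimination on b] = x^3*y*z^2 - x^2*y^2*z - x^2*z^3 - x^3*y - x*y*z^2 + 2*x^2*z + y^2*z + z^3 + 2*x*y - 3*z
trace(a^2 b a b a^-1 b^-1 a) = trace(b^-1 a^3 b a b) * trace(a) - trace(b^-1 a^3 b a b a)   [inverse elimination on a] = -x^3*y*z^2 + x^4*z + x^2*y^2*z + x^2*z^3 + x*y*z^2 - 4*x^2*z - y^2*z - z^3 - x*y + 3*z
and trace(b^2 a b) = trace(b) * trace(a b^2) - trace(a b)   [square of b] = y^2*z - x*y - z
trace(b a b a^2 b) = trace(a) * trace(b^2 a b a) - trace(b^2 a b)   [square of a] = x*y*z^2 - x^2*z - y^2*z + z
trace(a b a^2 b a b a) = trace(a) * trace(b a b a^2 b a) - trace(b a b a^2 b)   [square of a] = x^2*z^3 - 2*x*y*z^2 - x^2*z + y^2*z + x*y - z
and trace(b a b a b a b a) = trace(a b a b a b) * trace(a b) - trace(b a b a)   [split at a repeated a] = z^4 - 4*z^2 + 2
next, trace(b a b a b a b) = trace(b) * trace(a b a b a b) - trace(a b a b a)   [square of b] = y*z^3 - x*z^2 - 2*y*z + x
trace(a b a^2 b a b a b) = trace(a) * trace(b a b a b a b a) - trace(b a b a b a b)   [square of a] = x*z^4 - y*z^3 - 3*x*z^2 + 2*y*z + x
and trace(b^-1 a b a^2 b a b a) = trace(a b a^2 b a b a) * trace(b) - trace(a b a^2 b a b a b)   [inverse elimination on b] = x^2*y*z^3 - 2*x*y^2*z^2 - x*z^4 - x^2*y*z + y^3*z + y*z^3 + x*y^2 + 3*x*z^2 - 3*y*z - x
trace(a^2 b a b a^-1 b^-1 a b) = trace(b^-1 a b a^2 b a b) * trace(a) - trace(b^-1 a b a^2 b a b a)   [inverse elimination on a] = -x^2*y*z^3 + x^3*z^2 + 2*x*y^2*z^2 + x*z^4 - x^2*y*z - y^3*z - y*z^3 - 3*x*z^2 + 3*y*z - x
and trace(a b a b a^-1 b^-1 a b^-1 a) = trace(a^2 b a b a^-1 b^-1 a) * trace(b) - trace(a^2 b a b a^-1 b^-1 a b)   [inverse elimination on b] = -x^3*y^2*z^2 + x^4*y*z + x^2*y^3*z + 2*x^2*y*z^3 - x^3*z^2 - x*y^2*z^2 - x*z^4 - 3*x^2*y*z - x*y^2 + 3*x*z^2 + x
trace(a b^-1 a b a b a) = trace(a b a b a^2) * trace(b) - trace(a b a b a^2 b)   [inverse elimination on b] = x^2*y*z^2 - x*y^2*z - x*z^3 - x^2*y + 2*x*z + y
and trace(a b a b a b a b^-1 a) = trace(a^2 b a b a b a) * trace(b) - trace(a^2 b a b a b a b)   [inverse elimination on b] = x^2*y*z^3 - x*y^2*z^2 - x*z^4 - 2*x^2*y*z + x*y^2 + 3*x*z^2 + y*z - x
trace(a b a b a b a b a b) = trace(b a b a b a) * trace(b a b a) - trace(a b)   [split at a repeated b] = z^5 - 5*z^3 + 5*z
trace(a b a b a b a b^-1 a b) = trace(a b a b a b a b a) * trace(b) - trace(a b a b a b a b a b)   [inverse elimination on b] = x*y*z^4 - y^2*z^3 - z^5 - 3*x*y*z^2 + 2*y^2*z + 5*z^3 + x*y - 5*z
trace(b^-1 a b^-1 a b a b a b a) = trace(a b a b a b a b^-1 a) * trace(b) - trace(a b a b a b a b^-1 a b)   [inverse elimination on b] = x^2*y^2*z^3 - x*y^3*z^2 - 2*x*y*z^4 - 2*x^2*y^2*z + y^2*z^3 + z^5 + x*y^3 + 6*x*y*z^2 - y^2*z - 5*z^3 - 2*x*y + 5*z
and trace(a b a b a^-1 b^-1 a b^-1 a b) = trace(b^-1 a b^-1 a b a b a b) * trace(a) - trace(b^-1 a b^-1 a b a b a b a)   [inverse elimination on a] = -x^2*y^2*z^3 + x^3*y*z^2 + x*y^3*z^2 + 2*x*y*z^4 + x^2*y^2*z - x^2*z^3 - y^2*z^3 - z^5 - x^3*y - x*y^3 - 6*x*y*z^2 + 2*x^2*z + y^2*z + 5*z^3 + 3*x*y - 5*z
trace(b a b a^-1 b^-1 a b^-1 a b^-1 a) = trace(a b a b a^-1 b^-1 a b^-1 a) * trace(b) - trace(a b a b a^-1 b^-1 a b^-1 a b)   [inverse elimination on b] = -x^3*y^3*z^2 + x^4*y^2*z + x^2*y^4*z + 3*x^2*y^2*z^3 - 2*x^3*y*z^2 - 2*x*y^3*z^2 - 3*x*y*z^4 - 4*x^2*y^2*z + x^2*z^3 + y^2*z^3 + z^5 + x^3*y + 9*x*y*z^2 - 2*x^2*z - y^2*z - 5*z^3 - 2*x*y + 5*z
trace(b^-1 a b^-1 a b^-1 a^-1 b a b a^-1) = trace(b a b a^-1 b^-1 a b^-1 a b^-1) * trace(a) - trace(b a b a^-1 b^-1 a b^-1 a b^-1 a)   [inverse elimination on a] = x^3*y^3*z^2 - 2*x^4*y^2*z - x^2*y^4*z - 3*x^2*y^2*z^3 + x^5*y + x^3*y^3 + 4*x^3*y*z^2 + 2*x*y^3*z^2 + 3*x*y*z^4 - x^4*z + 3*x^2*y^2*z - 2*x^2*z^3 - y^2*z^3 - z^5 - 4*x^3*y - 9*x*y*z^2 + 5*x^2*z + y^2*z + 5*z^3 + x*y - 5*z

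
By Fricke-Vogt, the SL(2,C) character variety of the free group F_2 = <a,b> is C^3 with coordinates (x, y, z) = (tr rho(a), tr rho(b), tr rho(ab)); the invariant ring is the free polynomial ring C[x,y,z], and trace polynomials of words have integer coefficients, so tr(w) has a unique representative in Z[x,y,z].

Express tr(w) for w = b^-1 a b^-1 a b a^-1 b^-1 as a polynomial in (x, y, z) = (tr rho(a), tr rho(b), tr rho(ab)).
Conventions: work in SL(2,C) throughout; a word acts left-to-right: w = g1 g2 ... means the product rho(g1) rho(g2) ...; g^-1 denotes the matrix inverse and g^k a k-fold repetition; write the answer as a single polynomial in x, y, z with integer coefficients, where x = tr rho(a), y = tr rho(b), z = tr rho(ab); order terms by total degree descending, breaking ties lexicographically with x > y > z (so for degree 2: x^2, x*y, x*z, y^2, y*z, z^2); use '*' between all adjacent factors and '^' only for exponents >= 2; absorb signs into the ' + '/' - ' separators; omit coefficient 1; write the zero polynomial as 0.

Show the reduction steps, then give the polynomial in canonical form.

-x^2*y^3*z + x^3*y^2 + x*y^4 + 2*x*y^2*z^2 - x^2*y*z - y^3*z - y*z^3 - 3*x*y^2 + 3*y*z - x

tr(b^2 a) = tr(b) * tr(a b) - tr(a) = y*z - x
tr(b^2) = tr(b) * tr(b) - tr(1) = y^2 - 2
tr(b a^2 b) = tr(a) * tr(b^2 a) - tr(b^2) = x*y*z - x^2 - y^2 + 2
tr(b a b a) = tr(b a) * tr(b a) - tr(1) = z^2 - 2
tr(b a^2 b a) = tr(a) * tr(b a b a) - tr(b a b) = x*z^2 - y*z - x
tr(a^2 b a^-1 b) = tr(b a^2 b) * tr(a) - tr(b a^2 b a) = x^2*y*z - x^3 - x*y^2 - x*z^2 + y*z + 3*x
tr(a b a^-1 b^-1 a) = tr(a^2 b a^-1) * tr(b) - tr(a^2 b a^-1 b) = -x^2*y*z + x^3 + x*y^2 + x*z^2 - 3*x
tr(a b a) = tr(a) * tr(b a) - tr(b) = x*z - y
tr(a b a b a b) = tr(b a b a) * tr(b a) - tr(a b) = z^3 - 3*z
tr(b^-1 a b a b a) = tr(a b a b a) * tr(b) - tr(a b a b a b) = x*y*z^2 - y^2*z - z^3 - x*y + 3*z
tr(a b a^-1 b^-1 a b) = tr(b^-1 a b a b) * tr(a) - tr(b^-1 a b a b a) = -x*y*z^2 + x^2*z + y^2*z + z^3 - 3*z
tr(b^-1 a b^-1 a b a^-1) = tr(a b a^-1 b^-1 a) * tr(b) - tr(a b a^-1 b^-1 a b) = -x^2*y^2*z + x^3*y + x*y^3 + 2*x*y*z^2 - x^2*z - y^2*z - z^3 - 3*x*y + 3*z
tr(b^-1 a b^-1 a b a^-1 b^-1) = tr(b^-1 a b^-1 a b a^-1) * tr(b) - tr(b^-1 a b^-1 a b a^-1 b) = -x^2*y^3*z + x^3*y^2 + x*y^4 + 2*x*y^2*z^2 - x^2*y*z - y^3*z - y*z^3 - 3*x*y^2 + 3*y*z - x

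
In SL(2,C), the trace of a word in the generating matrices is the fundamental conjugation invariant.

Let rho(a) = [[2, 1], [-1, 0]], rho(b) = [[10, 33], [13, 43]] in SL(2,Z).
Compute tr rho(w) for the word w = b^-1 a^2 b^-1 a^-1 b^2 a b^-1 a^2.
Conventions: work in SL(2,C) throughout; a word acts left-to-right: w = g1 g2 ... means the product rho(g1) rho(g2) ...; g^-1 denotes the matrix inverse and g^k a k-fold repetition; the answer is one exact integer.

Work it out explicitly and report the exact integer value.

3763610825

rho(b^-1) = [[43, -33], [-13, 10]]
... * rho(a) = [[2, 1], [-1, 0]]  ->  [[119, 43], [-36, -13]]
... * rho(a) = [[2, 1], [-1, 0]]  ->  [[195, 119], [-59, -36]]
... * rho(b^-1) = [[43, -33], [-13, 10]]  ->  [[6838, -5245], [-2069, 1587]]
... * rho(a^-1) = [[0, -1], [1, 2]]  ->  [[-5245, -17328], [1587, 5243]]
... * rho(b) = [[10, 33], [13, 43]]  ->  [[-277714, -918189], [84029, 277820]]
... * rho(b) = [[10, 33], [13, 43]]  ->  [[-14713597, -48646689], [4451950, 14719217]]
... * rho(a) = [[2, 1], [-1, 0]]  ->  [[19219495, -14713597], [-5815317, 4451950]]
... * rho(b^-1) = [[43, -33], [-13, 10]]  ->  [[1017715046, -781379305], [-307933981, 236424961]]
... * rho(a) = [[2, 1], [-1, 0]]  ->  [[2816809397, 1017715046], [-852292923, -307933981]]
... * rho(a) = [[2, 1], [-1, 0]]  ->  [[4615903748, 2816809397], [-1396651865, -852292923]]
tr = 4615903748 + -852292923 = 3763610825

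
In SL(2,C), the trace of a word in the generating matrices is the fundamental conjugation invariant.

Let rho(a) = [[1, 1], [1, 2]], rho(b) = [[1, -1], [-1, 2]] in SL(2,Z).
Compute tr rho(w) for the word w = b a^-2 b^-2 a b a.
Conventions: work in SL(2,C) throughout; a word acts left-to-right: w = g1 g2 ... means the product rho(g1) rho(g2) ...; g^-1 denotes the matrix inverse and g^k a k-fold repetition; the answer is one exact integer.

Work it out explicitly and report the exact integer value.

rho(b) = [[1, -1], [-1, 2]]
... * rho(a^-1) = [[2, -1], [-1, 1]]  ->  [[3, -2], [-4, 3]]
... * rho(a^-1) = [[2, -1], [-1, 1]]  ->  [[8, -5], [-11, 7]]
... * rho(b^-1) = [[2, 1], [1, 1]]  ->  [[11, 3], [-15, -4]]
... * rho(b^-1) = [[2, 1], [1, 1]]  ->  [[25, 14], [-34, -19]]
... * rho(a) = [[1, 1], [1, 2]]  ->  [[39, 53], [-53, -72]]
... * rho(b) = [[1, -1], [-1, 2]]  ->  [[-14, 67], [19, -91]]
... * rho(a) = [[1, 1], [1, 2]]  ->  [[53, 120], [-72, -163]]
tr = 53 + -163 = -110

-110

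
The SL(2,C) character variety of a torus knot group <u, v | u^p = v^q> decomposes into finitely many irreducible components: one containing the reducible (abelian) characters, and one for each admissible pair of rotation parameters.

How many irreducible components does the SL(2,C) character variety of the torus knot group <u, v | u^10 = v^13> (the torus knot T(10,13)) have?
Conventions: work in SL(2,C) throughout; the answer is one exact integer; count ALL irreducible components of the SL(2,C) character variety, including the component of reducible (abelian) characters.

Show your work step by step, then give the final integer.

55

Gamma = < u, v | u^10 = v^13 > (torus knot T(10,13)); the central element u^10 = v^13 acts as +I or -I in any irreducible SL(2,C) representation.
So on each irreducible component the traces are pinned: tr(u) = 2*cos(pi*alpha/10) with 1 <= alpha <= 9, tr(v) = 2*cos(pi*beta/13) with 1 <= beta <= 12.
The two central values (-1)^alpha I and (-1)^beta I must be the same matrix, so alpha and beta share a parity.
count pairs: odd alpha (5 choices) x odd beta (6), plus even alpha (4) x even beta (6): 5*6 + 4*6 = 54.
components with irreducible characters: 54; plus the single component of reducible (abelian) characters: total 55.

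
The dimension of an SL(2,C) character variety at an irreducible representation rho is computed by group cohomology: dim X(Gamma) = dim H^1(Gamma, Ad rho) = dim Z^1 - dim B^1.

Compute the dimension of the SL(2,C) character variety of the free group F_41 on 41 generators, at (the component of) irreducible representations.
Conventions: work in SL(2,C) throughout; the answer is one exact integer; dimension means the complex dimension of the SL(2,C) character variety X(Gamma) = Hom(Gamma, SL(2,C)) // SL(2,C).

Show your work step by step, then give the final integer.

The free group F_41: 41 generators, no relators.
A cocycle picks one sl_2 vector per generator freely, giving dim Z^1 = 3*41 = 123.
dim B^1 = 3: the coboundary map is injective because an irreducible image has centralizer 0 in sl_2.
dim H^1 = 123 - 3 = 120, which is dim X.

120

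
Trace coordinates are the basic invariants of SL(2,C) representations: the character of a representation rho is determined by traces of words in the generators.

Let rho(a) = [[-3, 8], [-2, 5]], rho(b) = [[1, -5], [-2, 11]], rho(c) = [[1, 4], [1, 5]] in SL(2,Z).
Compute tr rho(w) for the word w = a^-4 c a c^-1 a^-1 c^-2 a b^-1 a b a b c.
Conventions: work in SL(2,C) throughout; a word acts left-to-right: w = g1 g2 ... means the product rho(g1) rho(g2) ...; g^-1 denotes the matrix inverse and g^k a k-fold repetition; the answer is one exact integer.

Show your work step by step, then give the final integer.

rho(a^-1) = [[5, -8], [2, -3]]
... * rho(a^-1) = [[5, -8], [2, -3]]  ->  [[9, -16], [4, -7]]
... * rho(a^-1) = [[5, -8], [2, -3]]  ->  [[13, -24], [6, -11]]
... * rho(a^-1) = [[5, -8], [2, -3]]  ->  [[17, -32], [8, -15]]
... * rho(c) = [[1, 4], [1, 5]]  ->  [[-15, -92], [-7, -43]]
... * rho(a) = [[-3, 8], [-2, 5]]  ->  [[229, -580], [107, -271]]
... * rho(c^-1) = [[5, -4], [-1, 1]]  ->  [[1725, -1496], [806, -699]]
... * rho(a^-1) = [[5, -8], [2, -3]]  ->  [[5633, -9312], [2632, -4351]]
... * rho(c^-1) = [[5, -4], [-1, 1]]  ->  [[37477, -31844], [17511, -14879]]
... * rho(c^-1) = [[5, -4], [-1, 1]]  ->  [[219229, -181752], [102434, -84923]]
... * rho(a) = [[-3, 8], [-2, 5]]  ->  [[-294183, 845072], [-137456, 394857]]
... * rho(b^-1) = [[11, 5], [2, 1]]  ->  [[-1545869, -625843], [-722302, -292423]]
... * rho(a) = [[-3, 8], [-2, 5]]  ->  [[5889293, -15496167], [2751752, -7240531]]
... * rho(b) = [[1, -5], [-2, 11]]  ->  [[36881627, -199904302], [17232814, -93404601]]
... * rho(a) = [[-3, 8], [-2, 5]]  ->  [[289163723, -704468494], [135110760, -329160493]]
... * rho(b) = [[1, -5], [-2, 11]]  ->  [[1698100711, -9194972049], [793431746, -4296319223]]
... * rho(c) = [[1, 4], [1, 5]]  ->  [[-7496871338, -39182457401], [-3502887477, -18307869131]]
tr = -7496871338 + -18307869131 = -25804740469

-25804740469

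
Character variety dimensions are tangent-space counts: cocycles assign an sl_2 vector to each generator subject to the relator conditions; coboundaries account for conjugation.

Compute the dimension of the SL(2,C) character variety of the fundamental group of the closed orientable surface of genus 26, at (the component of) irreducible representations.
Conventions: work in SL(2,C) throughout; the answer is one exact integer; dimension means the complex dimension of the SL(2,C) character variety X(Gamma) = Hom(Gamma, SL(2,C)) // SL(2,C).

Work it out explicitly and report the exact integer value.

150

pi_1 of the closed genus-26 surface has 52 generators bound by the single product-of-commutators relator.
A cocycle assigns one sl_2 vector per generator subject to the relator condition d_2(z) = 0: dim of the unconstrained space is 3*2g = 156.
At an irreducible rho, H^2 = coker(d_2) vanishes (Poincare duality: H^2 is dual to H^0 = invariants = 0), so d_2 is surjective onto sl_2 and dim Z^1 = 156 - 3 = 153.
As always at irreducible rho, dim B^1 = 3.
Hence dim X = 153 - 3 = 150.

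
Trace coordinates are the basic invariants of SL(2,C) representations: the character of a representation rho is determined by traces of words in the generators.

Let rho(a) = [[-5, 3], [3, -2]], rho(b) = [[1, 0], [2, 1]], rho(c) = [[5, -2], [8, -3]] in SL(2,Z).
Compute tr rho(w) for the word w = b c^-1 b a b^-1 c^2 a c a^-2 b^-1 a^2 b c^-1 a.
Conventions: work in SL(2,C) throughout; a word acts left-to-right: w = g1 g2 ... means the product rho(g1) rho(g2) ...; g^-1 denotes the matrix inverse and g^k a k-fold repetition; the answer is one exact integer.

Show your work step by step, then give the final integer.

rho(b) = [[1, 0], [2, 1]]
... * rho(c^-1) = [[-3, 2], [-8, 5]]  ->  [[-3, 2], [-14, 9]]
... * rho(b) = [[1, 0], [2, 1]]  ->  [[1, 2], [4, 9]]
... * rho(a) = [[-5, 3], [3, -2]]  ->  [[1, -1], [7, -6]]
... * rho(b^-1) = [[1, 0], [-2, 1]]  ->  [[3, -1], [19, -6]]
... * rho(c) = [[5, -2], [8, -3]]  ->  [[7, -3], [47, -20]]
... * rho(c) = [[5, -2], [8, -3]]  ->  [[11, -5], [75, -34]]
... * rho(a) = [[-5, 3], [3, -2]]  ->  [[-70, 43], [-477, 293]]
... * rho(c) = [[5, -2], [8, -3]]  ->  [[-6, 11], [-41, 75]]
... * rho(a^-1) = [[-2, -3], [-3, -5]]  ->  [[-21, -37], [-143, -252]]
... * rho(a^-1) = [[-2, -3], [-3, -5]]  ->  [[153, 248], [1042, 1689]]
... * rho(b^-1) = [[1, 0], [-2, 1]]  ->  [[-343, 248], [-2336, 1689]]
... * rho(a) = [[-5, 3], [3, -2]]  ->  [[2459, -1525], [16747, -10386]]
... * rho(a) = [[-5, 3], [3, -2]]  ->  [[-16870, 10427], [-114893, 71013]]
... * rho(b) = [[1, 0], [2, 1]]  ->  [[3984, 10427], [27133, 71013]]
... * rho(c^-1) = [[-3, 2], [-8, 5]]  ->  [[-95368, 60103], [-649503, 409331]]
... * rho(a) = [[-5, 3], [3, -2]]  ->  [[657149, -406310], [4475508, -2767171]]
tr = 657149 + -2767171 = -2110022

-2110022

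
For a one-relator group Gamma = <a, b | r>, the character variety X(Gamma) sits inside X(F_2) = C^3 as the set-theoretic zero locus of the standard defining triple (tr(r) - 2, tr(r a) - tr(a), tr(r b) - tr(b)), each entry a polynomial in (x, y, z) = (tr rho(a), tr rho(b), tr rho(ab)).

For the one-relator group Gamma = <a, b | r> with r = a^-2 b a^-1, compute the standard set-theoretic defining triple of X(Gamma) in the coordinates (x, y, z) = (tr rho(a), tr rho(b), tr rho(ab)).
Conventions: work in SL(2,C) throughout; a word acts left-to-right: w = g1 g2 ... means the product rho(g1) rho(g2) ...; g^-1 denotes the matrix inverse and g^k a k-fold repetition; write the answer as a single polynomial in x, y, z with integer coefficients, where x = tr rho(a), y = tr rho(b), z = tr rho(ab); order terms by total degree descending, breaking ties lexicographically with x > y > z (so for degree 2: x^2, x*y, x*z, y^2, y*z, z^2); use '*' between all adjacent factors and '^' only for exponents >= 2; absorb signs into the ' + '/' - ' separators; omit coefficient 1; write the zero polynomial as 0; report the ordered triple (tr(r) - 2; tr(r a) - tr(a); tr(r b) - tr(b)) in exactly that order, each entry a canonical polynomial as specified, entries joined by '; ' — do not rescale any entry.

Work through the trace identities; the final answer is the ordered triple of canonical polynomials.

x^3*y - x^2*z - 2*x*y + z - 2; x^2*y - x*z - x - y; x^3*y^2 - 2*x^2*y*z - x*y^2 + x*z^2 + y*z - x - y

trace(b a^-1) = trace(b) * trace(a) - trace(b a)   [inverse elimination on a] = x*y - z
use: trace(a^-2 b) = trace(b a^-1) * trace(a) - trace(b)   [inverse elimination on a] = x^2*y - x*z - y
apply: trace(a^-2 b a^-1) = trace(a^-2 b) * trace(a) - trace(a^-2 b a)   [inverse elimination on a] = x^3*y - x^2*z - 2*x*y + z
trace(b^2) = trace(b) * trace(b) - trace(1)  (reduce the b square) = y^2 - 2
use: trace(b^2 a) = trace(b) * trace(a b) - trace(a)  (reduce the b square) = y*z - x
trace(a^-1 b^2) = trace(b^2) * trace(a) - trace(b^2 a)  (eliminate a^-1) = x*y^2 - y*z - x
trace(b a^-2 b) = trace(a^-1 b^2) * trace(a) - trace(a^-1 b^2 a)  (eliminate a^-1) = x^2*y^2 - x*y*z - x^2 - y^2 + 2
trace(b a b a) = trace(b a) * trace(b a) - trace(1)  (split on b) = z^2 - 2
use: trace(b a b a^-1) = trace(b a b) * trace(a) - trace(b a b a)  (eliminate a^-1) = x*y*z - x^2 - z^2 + 2
use: trace(b a^-2 b a) = trace(b a b a^-1) * trace(a) - trace(b a b)  (eliminate a^-1) = x^2*y*z - x^3 - x*z^2 - y*z + 3*x
use: trace(a^-2 b a^-1 b) = trace(b a^-2 b) * trace(a) - trace(b a^-2 b a)  (eliminate a^-1) = x^3*y^2 - 2*x^2*y*z - x*y^2 + x*z^2 + y*z - x
assemble the triple (trace(r) - 2; trace(r a) - x; trace(r b) - y)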